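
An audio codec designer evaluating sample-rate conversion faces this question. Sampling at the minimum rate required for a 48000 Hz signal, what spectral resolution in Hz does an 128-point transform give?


Step 1 — Nyquist sampling rate:
fs = 2 * fmax = 2 * 48000 = 96000 Hz

Step 2 — DFT bin spacing:
df = fs / N = 96000 / 128 = 750.0 Hz

750.0 Hz


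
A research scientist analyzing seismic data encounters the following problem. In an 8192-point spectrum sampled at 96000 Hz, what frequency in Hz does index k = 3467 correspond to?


Frequency of DFT bin k:
f_k = k * fs / N
    = 3467 * 96000 / 8192
    = 332832000 / 8192
    = 40628.906 Hz

40628.906 Hz


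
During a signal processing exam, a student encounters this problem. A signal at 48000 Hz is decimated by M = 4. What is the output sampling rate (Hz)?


Decimation reduces the sample rate:
fs_out = fs_in / M
       = 48000 / 4
       = 12000.0 Hz

12000.0 Hz


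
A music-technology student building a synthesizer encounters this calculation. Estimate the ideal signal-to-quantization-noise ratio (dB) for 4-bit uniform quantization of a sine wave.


Theoretical SNR for a full-scale sinusoid:
SNR = 6.02 * N + 1.76
    = 6.02 * 4 + 1.76
    = 24.08 + 1.76
    = 25.84 dB

25.84 dB


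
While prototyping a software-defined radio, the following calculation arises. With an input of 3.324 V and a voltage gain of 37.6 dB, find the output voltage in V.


Output voltage from dB gain:
V_out = V_in * 10^(gain_dB / 20)
      = 3.324 * 10^(37.6 / 20)
      = 3.324 * 75.857758
      = 252.1512 V

252.1512 V


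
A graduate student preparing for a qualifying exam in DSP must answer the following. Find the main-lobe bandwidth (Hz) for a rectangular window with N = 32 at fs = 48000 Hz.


Main lobe width for a rectangular window:
Width = 2 * fs / N
      = 2 * 48000 / 32
      = 96000 / 32
      = 3000.0 Hz

3000.0 Hz


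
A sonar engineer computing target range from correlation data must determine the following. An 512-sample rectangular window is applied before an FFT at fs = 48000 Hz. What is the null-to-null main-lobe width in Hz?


Main lobe width for a rectangular window:
Width = 2 * fs / N
      = 2 * 48000 / 512
      = 96000 / 512
      = 187.5 Hz

187.5 Hz


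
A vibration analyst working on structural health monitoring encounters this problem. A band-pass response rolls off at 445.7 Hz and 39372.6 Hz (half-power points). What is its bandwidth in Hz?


Bandwidth is the difference of -3dB frequencies:
BW = f_high - f_low
   = 39372.6 - 445.7
   = 38926.9 Hz

38926.9 Hz


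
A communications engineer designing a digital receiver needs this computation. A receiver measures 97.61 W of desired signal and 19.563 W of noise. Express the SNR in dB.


SNR in decibels:
SNR = 10 * log10(Ps / Pn)
    = 10 * log10(97.61 / 19.563)
    = 10 * log10(4.9895)
    = 10 * 0.6981
    = 6.98 dB

6.98 dB


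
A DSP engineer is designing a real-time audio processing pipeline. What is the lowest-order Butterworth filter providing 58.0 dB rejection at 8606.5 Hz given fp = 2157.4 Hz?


Butterworth filter order formula:
n = log10(10^(A/10) - 1) / (2 * log10(f_stop/f_pass))
10^(58.0/10) - 1 = 630956.3445
f_stop/f_pass = 8606.5 / 2157.4 = 3.9893
n = 4.8261 -> ceil = 5

5


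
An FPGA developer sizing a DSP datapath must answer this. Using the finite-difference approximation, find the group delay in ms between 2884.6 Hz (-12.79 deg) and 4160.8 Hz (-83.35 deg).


Group delay from phase difference:
tau = -d(phi)/d(omega)
d(phi) = -70.56 deg = -1.231504 rad
d(omega) = 2*pi*(4160.8 - 2884.6) = 8018.6011 rad/s
tau = -(-1.231504) / 8018.6011
    = 0.1536 ms

0.1536 ms


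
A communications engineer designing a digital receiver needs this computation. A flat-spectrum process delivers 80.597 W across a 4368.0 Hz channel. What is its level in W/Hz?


Power spectral density:
PSD = P / BW
    = 80.597 / 4368.0
    = 0.01845169 W/Hz

0.01845169 W/Hz


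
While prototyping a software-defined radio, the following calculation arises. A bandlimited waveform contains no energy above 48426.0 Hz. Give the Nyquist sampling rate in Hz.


The Nyquist rate is twice the maximum frequency component.
fs_min = 2 * fmax
      = 2 * 48426.0
      = 96852.0 Hz

96852.0


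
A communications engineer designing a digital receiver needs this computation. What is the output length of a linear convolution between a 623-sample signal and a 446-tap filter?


Linear convolution output length:
L = N + M - 1
  = 623 + 446 - 1
  = 1068 samples

1068


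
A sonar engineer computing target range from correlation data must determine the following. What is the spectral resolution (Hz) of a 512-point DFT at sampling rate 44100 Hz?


DFT frequency resolution:
df = fs / N
   = 44100 / 512
   = 86.1328 Hz

86.1328 Hz


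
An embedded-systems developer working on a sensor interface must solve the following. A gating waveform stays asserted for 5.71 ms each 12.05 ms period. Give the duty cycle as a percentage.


Duty cycle as a percentage:
DC = (t_on / T) * 100
   = (5.71 / 12.05) * 100
   = 0.473859 * 100
   = 47.39 %

47.39 %


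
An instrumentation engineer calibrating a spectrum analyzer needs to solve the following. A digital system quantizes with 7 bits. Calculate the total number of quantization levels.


Number of quantization levels = 2^N
= 2^7
= 128

128


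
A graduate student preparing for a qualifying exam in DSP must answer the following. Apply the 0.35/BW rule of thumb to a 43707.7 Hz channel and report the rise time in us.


Rise time from bandwidth relationship:
tr = 0.35 / BW
   = 0.35 / 43707.7
   = 8.007742343e-06 s
   = 8.0077 us

8.0077 us


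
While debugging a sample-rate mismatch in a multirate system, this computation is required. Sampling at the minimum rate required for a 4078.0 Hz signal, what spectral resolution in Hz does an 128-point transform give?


Step 1 — Nyquist sampling rate:
fs = 2 * fmax = 2 * 4078.0 = 8156.0 Hz

Step 2 — DFT bin spacing:
df = fs / N = 8156.0 / 128 = 63.7188 Hz

63.7188 Hz


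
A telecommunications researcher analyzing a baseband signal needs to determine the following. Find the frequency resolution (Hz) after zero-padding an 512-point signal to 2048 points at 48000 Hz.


Frequency resolution after zero-padding:
N_padded = 512 * 4 = 2048
df = fs / N_padded
   = 48000 / 2048
   = 23.4375 Hz

23.4375 Hz


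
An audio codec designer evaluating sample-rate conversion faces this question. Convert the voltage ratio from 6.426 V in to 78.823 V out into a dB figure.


Voltage gain in dB:
G = 20 * log10(Vout / Vin)
  = 20 * log10(78.823 / 6.426)
  = 20 * log10(12.266262)
  = 20 * 1.088712
  = 21.77 dB

21.77 dB


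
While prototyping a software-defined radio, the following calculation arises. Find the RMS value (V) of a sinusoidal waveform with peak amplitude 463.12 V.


RMS voltage for a sinusoidal waveform:
V_rms = V_peak / sqrt(2)
      = 463.12 / 1.414214
      = 327.475 V

327.475 V


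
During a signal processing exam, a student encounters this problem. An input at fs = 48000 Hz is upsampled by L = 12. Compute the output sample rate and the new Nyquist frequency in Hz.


Step 1 — output sample rate after interpolation by L:
fs_out = L * fs_in = 12 * 48000 = 576000 Hz

Step 2 — Nyquist frequency of the output stream:
f_Nyq = fs_out / 2 = 576000 / 2 = 288000.0 Hz

fs_out = 576000 Hz; f_Nyquist = 288000.0 Hz


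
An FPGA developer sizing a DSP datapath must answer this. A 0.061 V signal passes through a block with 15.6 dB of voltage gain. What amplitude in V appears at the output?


Output voltage from dB gain:
V_out = V_in * 10^(gain_dB / 20)
      = 0.061 * 10^(15.6 / 20)
      = 0.061 * 6.025596
      = 0.3676 V

0.3676 V


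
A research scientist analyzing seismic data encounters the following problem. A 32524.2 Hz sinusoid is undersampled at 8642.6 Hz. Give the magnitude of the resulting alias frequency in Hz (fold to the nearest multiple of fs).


Compute the nearest integer multiple of fs to the signal:
n = round(32524.2 / 8642.6) = 4
f_alias = |32524.2 - 4 * 8642.6|
        = |32524.2 - 34570.4|
        = 2046.2 Hz

2046.2


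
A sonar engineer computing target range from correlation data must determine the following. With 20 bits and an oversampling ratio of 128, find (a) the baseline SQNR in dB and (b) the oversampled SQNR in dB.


Step 1 — baseline SQNR at Nyquist:
SQNR_base = 6.02*N + 1.76
          = 6.02*20 + 1.76
          = 122.16 dB

Step 2 — oversampling processing gain:
G = 10*log10(OSR) = 10*log10(128) = 21.07 dB

Step 3 — total:
SQNR_total = 122.16 + 21.07 = 143.23 dB

Base SQNR = 122.16 dB; oversampled SQNR = 143.23 dB


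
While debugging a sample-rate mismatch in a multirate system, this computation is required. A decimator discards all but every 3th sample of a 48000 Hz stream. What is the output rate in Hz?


Decimation reduces the sample rate:
fs_out = fs_in / M
       = 48000 / 3
       = 16000.0 Hz

16000.0 Hz


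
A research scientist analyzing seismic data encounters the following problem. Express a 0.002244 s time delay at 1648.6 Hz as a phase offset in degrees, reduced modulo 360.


Phase shift from frequency and time delay:
phi = 360 * f * t_delay
    = 360 * 1648.6 * 0.002244
    = 1331.81 degrees
    mod 360 = 251.81 degrees

251.81 degrees


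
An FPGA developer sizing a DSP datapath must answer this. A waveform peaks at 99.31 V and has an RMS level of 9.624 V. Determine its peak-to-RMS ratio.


Crest factor is the ratio of peak to RMS:
CF = V_peak / V_rms
   = 99.31 / 9.624
   = 10.319

10.319


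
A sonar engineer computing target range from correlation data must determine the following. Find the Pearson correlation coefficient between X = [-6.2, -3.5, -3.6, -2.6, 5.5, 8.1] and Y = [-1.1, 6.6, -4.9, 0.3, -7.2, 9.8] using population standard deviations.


Pearson correlation coefficient (population):
r = cov(X,Y) / (std(X) * std(Y))
Mean X = -0.3833, Mean Y = 0.5833
Cov(X,Y) = 6.950278
Std(X) = 5.250212, Std(Y) = 5.982033
r = 0.2213

0.2213


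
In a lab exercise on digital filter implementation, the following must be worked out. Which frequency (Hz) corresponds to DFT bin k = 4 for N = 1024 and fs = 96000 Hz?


Frequency of DFT bin k:
f_k = k * fs / N
    = 4 * 96000 / 1024
    = 384000 / 1024
    = 375.0 Hz

375.0 Hz


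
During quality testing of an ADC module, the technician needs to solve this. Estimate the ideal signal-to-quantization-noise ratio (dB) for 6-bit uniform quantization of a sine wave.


Theoretical SNR for a full-scale sinusoid:
SNR = 6.02 * N + 1.76
    = 6.02 * 6 + 1.76
    = 36.12 + 1.76
    = 37.88 dB

37.88 dB


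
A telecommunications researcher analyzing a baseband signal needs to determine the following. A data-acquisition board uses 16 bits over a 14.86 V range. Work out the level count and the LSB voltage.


Step 1 — number of quantization levels:
L = 2^N = 2^16 = 65536

Step 2 — LSB step size:
delta = Vfs / L
      = 14.86 / 65536
      = 0.00022675 V

Levels = 65536; step size = 0.00022675 V


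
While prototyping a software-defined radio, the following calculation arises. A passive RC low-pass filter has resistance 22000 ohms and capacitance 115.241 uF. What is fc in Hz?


Cutoff frequency of a first-order RC filter:
fc = 1 / (2 * pi * R * C)
C = 115.241 uF = 0.000115241 F
fc = 1 / (2 * pi * 22000 * 0.000115241)
   = 1 / 15.929772275663
   = 0.062776 Hz

0.062776 Hz


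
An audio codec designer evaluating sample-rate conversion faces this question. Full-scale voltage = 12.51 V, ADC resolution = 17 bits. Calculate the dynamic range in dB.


Dynamic range from full-scale to LSB:
V_min = V_max / 2^bits = 12.51 / 2^17
DR = 20 * log10(V_max / V_min)
   = 20 * log10(2^17)
   = 20 * 17 * log10(2)
   = 102.35 dB

102.35 dB


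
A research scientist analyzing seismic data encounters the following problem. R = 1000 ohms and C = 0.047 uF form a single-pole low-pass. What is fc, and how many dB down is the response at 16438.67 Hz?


Step 1 — cutoff frequency:
fc = 1 / (2*pi*R*C)
C = 0.047 uF = 4.7e-08 F
fc = 1 / (2*pi*1000*4.7e-08)
   = 3386.275 Hz

Step 2 — magnitude at f = 16438.67 Hz:
|H(f)| = 1 / sqrt(1 + (f/fc)^2)
f/fc = 16438.67 / 3386.275 = 4.854499
|H| = 1 / sqrt(1 + 23.566161) = 0.2017583
|H|_dB = 20*log10(0.2017583) = -13.9 dB

fc = 3386.275 Hz; |H(16438.67 Hz)| = -13.9 dB


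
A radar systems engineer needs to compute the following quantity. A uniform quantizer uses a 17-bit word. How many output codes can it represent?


Number of quantization levels = 2^N
= 2^17
= 131072

131072


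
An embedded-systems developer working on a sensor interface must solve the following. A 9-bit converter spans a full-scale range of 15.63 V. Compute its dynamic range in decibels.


Dynamic range from full-scale to LSB:
V_min = V_max / 2^bits = 15.63 / 2^9
DR = 20 * log10(V_max / V_min)
   = 20 * log10(2^9)
   = 20 * 9 * log10(2)
   = 54.19 dB

54.19 dB


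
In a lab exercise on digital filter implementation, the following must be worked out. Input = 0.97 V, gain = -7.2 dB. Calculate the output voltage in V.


Output voltage from dB gain:
V_out = V_in * 10^(gain_dB / 20)
      = 0.97 * 10^(-7.2 / 20)
      = 0.97 * 0.436516
      = 0.4234 V

0.4234 V


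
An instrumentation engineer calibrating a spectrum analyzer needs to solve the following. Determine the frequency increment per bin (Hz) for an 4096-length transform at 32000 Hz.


DFT frequency resolution:
df = fs / N
   = 32000 / 4096
   = 7.8125 Hz

7.8125 Hz


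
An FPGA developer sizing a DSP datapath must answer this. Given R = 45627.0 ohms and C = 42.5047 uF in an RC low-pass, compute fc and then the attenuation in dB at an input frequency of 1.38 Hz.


Step 1 — cutoff frequency:
fc = 1 / (2*pi*R*C)
C = 42.5047 uF = 4.25047e-05 F
fc = 1 / (2*pi*45627.0*4.25047e-05)
   = 0.0820656 Hz

Step 2 — magnitude at f = 1.38 Hz:
|H(f)| = 1 / sqrt(1 + (f/fc)^2)
f/fc = 1.38 / 0.0820656 = 16.815816
|H| = 1 / sqrt(1 + 282.771668) = 0.059363
|H|_dB = 20*log10(0.059363) = -24.53 dB

fc = 0.0820656 Hz; |H(1.38 Hz)| = -24.53 dB


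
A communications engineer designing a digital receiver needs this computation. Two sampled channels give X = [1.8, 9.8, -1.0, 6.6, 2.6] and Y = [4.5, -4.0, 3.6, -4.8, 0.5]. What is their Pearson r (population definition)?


Pearson correlation coefficient (population):
r = cov(X,Y) / (std(X) * std(Y))
Mean X = 3.96, Mean Y = -0.04
Cov(X,Y) = -12.8576
Std(X) = 3.799789, Std(Y) = 3.807676
r = -0.8887

-0.8887


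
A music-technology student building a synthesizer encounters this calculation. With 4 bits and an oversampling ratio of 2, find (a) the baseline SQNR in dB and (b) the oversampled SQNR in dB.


Step 1 — baseline SQNR at Nyquist:
SQNR_base = 6.02*N + 1.76
          = 6.02*4 + 1.76
          = 25.84 dB

Step 2 — oversampling processing gain:
G = 10*log10(OSR) = 10*log10(2) = 3.01 dB

Step 3 — total:
SQNR_total = 25.84 + 3.01 = 28.85 dB

Base SQNR = 25.84 dB; oversampled SQNR = 28.85 dB


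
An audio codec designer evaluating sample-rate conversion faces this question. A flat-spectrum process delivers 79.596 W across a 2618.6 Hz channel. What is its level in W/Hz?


Power spectral density:
PSD = P / BW
    = 79.596 / 2618.6
    = 0.0303964 W/Hz

0.0303964 W/Hz


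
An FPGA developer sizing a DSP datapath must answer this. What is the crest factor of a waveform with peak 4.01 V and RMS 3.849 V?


Crest factor is the ratio of peak to RMS:
CF = V_peak / V_rms
   = 4.01 / 3.849
   = 1.0418

1.0418


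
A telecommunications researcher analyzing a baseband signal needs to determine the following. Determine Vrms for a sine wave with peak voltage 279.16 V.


RMS voltage for a sinusoidal waveform:
V_rms = V_peak / sqrt(2)
      = 279.16 / 1.414214
      = 197.396 V

197.396 V


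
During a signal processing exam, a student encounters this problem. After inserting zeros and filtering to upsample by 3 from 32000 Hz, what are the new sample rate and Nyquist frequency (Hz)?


Step 1 — output sample rate after interpolation by L:
fs_out = L * fs_in = 3 * 32000 = 96000 Hz

Step 2 — Nyquist frequency of the output stream:
f_Nyq = fs_out / 2 = 96000 / 2 = 48000.0 Hz

fs_out = 96000 Hz; f_Nyquist = 48000.0 Hz


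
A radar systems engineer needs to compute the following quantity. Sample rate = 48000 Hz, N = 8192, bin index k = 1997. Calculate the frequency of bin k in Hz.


Frequency of DFT bin k:
f_k = k * fs / N
    = 1997 * 48000 / 8192
    = 95856000 / 8192
    = 11701.172 Hz

11701.172 Hz


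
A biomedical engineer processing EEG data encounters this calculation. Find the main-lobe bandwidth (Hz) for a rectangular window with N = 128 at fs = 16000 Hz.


Main lobe width for a rectangular window:
Width = 2 * fs / N
      = 2 * 16000 / 128
      = 32000 / 128
      = 250.0 Hz

250.0 Hz


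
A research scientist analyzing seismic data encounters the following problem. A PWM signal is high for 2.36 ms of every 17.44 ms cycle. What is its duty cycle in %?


Duty cycle as a percentage:
DC = (t_on / T) * 100
   = (2.36 / 17.44) * 100
   = 0.135321 * 100
   = 13.53 %

13.53 %


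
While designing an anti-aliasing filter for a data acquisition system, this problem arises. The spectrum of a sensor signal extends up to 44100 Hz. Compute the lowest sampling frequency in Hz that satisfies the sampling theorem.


The Nyquist rate is twice the maximum frequency component.
fs_min = 2 * fmax
      = 2 * 44100
      = 88200 Hz

88200


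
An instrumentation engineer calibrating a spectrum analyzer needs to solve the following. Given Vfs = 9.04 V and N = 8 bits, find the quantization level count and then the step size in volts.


Step 1 — number of quantization levels:
L = 2^N = 2^8 = 256

Step 2 — LSB step size:
delta = Vfs / L
      = 9.04 / 256
      = 0.0353125 V

Levels = 256; step size = 0.0353125 V


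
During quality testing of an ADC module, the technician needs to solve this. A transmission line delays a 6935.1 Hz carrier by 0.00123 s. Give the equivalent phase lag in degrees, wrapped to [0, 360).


Phase shift from frequency and time delay:
phi = 360 * f * t_delay
    = 360 * 6935.1 * 0.00123
    = 3070.86 degrees
    mod 360 = 190.86 degrees

190.86 degrees


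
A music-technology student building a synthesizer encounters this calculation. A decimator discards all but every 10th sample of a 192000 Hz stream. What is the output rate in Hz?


Decimation reduces the sample rate:
fs_out = fs_in / M
       = 192000 / 10
       = 19200.0 Hz

19200.0 Hz


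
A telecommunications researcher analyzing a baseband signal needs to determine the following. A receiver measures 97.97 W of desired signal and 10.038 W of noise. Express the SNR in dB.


SNR in decibels:
SNR = 10 * log10(Ps / Pn)
    = 10 * log10(97.97 / 10.038)
    = 10 * log10(9.7599)
    = 10 * 0.9894
    = 9.89 dB

9.89 dB


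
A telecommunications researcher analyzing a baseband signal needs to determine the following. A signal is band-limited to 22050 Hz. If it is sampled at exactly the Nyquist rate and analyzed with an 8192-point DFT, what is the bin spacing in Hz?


Step 1 — Nyquist sampling rate:
fs = 2 * fmax = 2 * 22050 = 44100 Hz

Step 2 — DFT bin spacing:
df = fs / N = 44100 / 8192 = 5.3833 Hz

5.3833 Hz


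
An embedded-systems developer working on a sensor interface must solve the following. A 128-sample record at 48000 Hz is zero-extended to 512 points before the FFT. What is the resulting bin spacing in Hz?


Frequency resolution after zero-padding:
N_padded = 128 * 4 = 512
df = fs / N_padded
   = 48000 / 512
   = 93.75 Hz

93.75 Hz


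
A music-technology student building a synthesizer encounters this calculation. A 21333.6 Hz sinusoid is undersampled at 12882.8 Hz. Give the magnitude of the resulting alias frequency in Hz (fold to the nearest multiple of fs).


Compute the nearest integer multiple of fs to the signal:
n = round(21333.6 / 12882.8) = 2
f_alias = |21333.6 - 2 * 12882.8|
        = |21333.6 - 25765.6|
        = 4432.0 Hz

4432.0


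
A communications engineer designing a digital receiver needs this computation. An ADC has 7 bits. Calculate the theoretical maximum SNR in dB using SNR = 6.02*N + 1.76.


Theoretical SNR for a full-scale sinusoid:
SNR = 6.02 * N + 1.76
    = 6.02 * 7 + 1.76
    = 42.14 + 1.76
    = 43.9 dB

43.9 dB


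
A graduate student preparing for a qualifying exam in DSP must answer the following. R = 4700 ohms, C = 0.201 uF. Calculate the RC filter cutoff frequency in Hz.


Cutoff frequency of a first-order RC filter:
fc = 1 / (2 * pi * R * C)
C = 0.201 uF = 2.01e-07 F
fc = 1 / (2 * pi * 4700 * 2.01e-07)
   = 1 / 0.0059357251596926
   = 168.471412 Hz

168.471412 Hz


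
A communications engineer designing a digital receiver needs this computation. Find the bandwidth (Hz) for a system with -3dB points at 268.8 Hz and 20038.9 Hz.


Bandwidth is the difference of -3dB frequencies:
BW = f_high - f_low
   = 20038.9 - 268.8
   = 19770.1 Hz

19770.1 Hz


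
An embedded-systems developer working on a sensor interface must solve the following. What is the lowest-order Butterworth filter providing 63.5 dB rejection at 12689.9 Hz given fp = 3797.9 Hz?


Butterworth filter order formula:
n = log10(10^(A/10) - 1) / (2 * log10(f_stop/f_pass))
10^(63.5/10) - 1 = 2238720.1386
f_stop/f_pass = 12689.9 / 3797.9 = 3.3413
n = 6.0601 -> ceil = 7

7


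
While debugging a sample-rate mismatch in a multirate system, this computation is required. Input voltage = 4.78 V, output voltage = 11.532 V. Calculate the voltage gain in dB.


Voltage gain in dB:
G = 20 * log10(Vout / Vin)
  = 20 * log10(11.532 / 4.78)
  = 20 * log10(2.412552)
  = 20 * 0.382477
  = 7.65 dB

7.65 dB


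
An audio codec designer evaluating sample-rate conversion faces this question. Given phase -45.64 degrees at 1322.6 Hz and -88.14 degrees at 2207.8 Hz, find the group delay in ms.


Group delay from phase difference:
tau = -d(phi)/d(omega)
d(phi) = -42.5 deg = -0.741765 rad
d(omega) = 2*pi*(2207.8 - 1322.6) = 5561.8756 rad/s
tau = -(-0.741765) / 5561.8756
    = 0.1334 ms

0.1334 ms


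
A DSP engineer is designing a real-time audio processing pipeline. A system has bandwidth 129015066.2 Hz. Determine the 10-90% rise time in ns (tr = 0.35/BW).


Rise time from bandwidth relationship:
tr = 0.35 / BW
   = 0.35 / 129015066.2
   = 2.712861453e-09 s
   = 2.7129 ns

2.7129 ns


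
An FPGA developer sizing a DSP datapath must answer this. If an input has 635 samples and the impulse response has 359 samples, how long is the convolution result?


Linear convolution output length:
L = N + M - 1
  = 635 + 359 - 1
  = 993 samples

993


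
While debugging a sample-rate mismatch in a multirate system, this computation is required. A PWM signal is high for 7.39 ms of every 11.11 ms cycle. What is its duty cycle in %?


Duty cycle as a percentage:
DC = (t_on / T) * 100
   = (7.39 / 11.11) * 100
   = 0.665167 * 100
   = 66.52 %

66.52 %


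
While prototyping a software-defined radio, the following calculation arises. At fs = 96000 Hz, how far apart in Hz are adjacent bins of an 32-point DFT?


DFT frequency resolution:
df = fs / N
   = 96000 / 32
   = 3000.0 Hz

3000.0 Hz


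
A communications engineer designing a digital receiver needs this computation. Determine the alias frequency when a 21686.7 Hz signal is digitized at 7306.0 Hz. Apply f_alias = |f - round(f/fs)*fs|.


Compute the nearest integer multiple of fs to the signal:
n = round(21686.7 / 7306.0) = 3
f_alias = |21686.7 - 3 * 7306.0|
        = |21686.7 - 21918.0|
        = 231.3 Hz

231.3


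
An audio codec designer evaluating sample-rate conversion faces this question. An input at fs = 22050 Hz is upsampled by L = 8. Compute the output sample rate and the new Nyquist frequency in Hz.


Step 1 — output sample rate after interpolation by L:
fs_out = L * fs_in = 8 * 22050 = 176400 Hz

Step 2 — Nyquist frequency of the output stream:
f_Nyq = fs_out / 2 = 176400 / 2 = 88200.0 Hz

fs_out = 176400 Hz; f_Nyquist = 88200.0 Hz


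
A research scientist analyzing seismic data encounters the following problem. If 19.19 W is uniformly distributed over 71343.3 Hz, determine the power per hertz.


Power spectral density:
PSD = P / BW
    = 19.19 / 71343.3
    = 0.00026898 W/Hz

0.00026898 W/Hz


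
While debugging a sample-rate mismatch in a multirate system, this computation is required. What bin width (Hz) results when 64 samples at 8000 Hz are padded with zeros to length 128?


Frequency resolution after zero-padding:
N_padded = 64 * 2 = 128
df = fs / N_padded
   = 8000 / 128
   = 62.5 Hz

62.5 Hz


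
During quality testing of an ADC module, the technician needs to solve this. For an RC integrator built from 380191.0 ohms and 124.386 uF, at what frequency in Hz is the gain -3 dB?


Cutoff frequency of a first-order RC filter:
fc = 1 / (2 * pi * R * C)
C = 124.386 uF = 0.000124386 F
fc = 1 / (2 * pi * 380191.0 * 0.000124386)
   = 1 / 297.13458349009
   = 0.003365 Hz

0.003365 Hz


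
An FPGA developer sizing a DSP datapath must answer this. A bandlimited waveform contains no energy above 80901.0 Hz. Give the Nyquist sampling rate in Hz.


The Nyquist rate is twice the maximum frequency component.
fs_min = 2 * fmax
      = 2 * 80901.0
      = 161802.0 Hz

161802.0


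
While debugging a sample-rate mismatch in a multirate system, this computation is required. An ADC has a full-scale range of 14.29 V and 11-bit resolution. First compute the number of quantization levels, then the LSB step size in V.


Step 1 — number of quantization levels:
L = 2^N = 2^11 = 2048

Step 2 — LSB step size:
delta = Vfs / L
      = 14.29 / 2048
      = 0.00697754 V

Levels = 2048; step size = 0.00697754 V


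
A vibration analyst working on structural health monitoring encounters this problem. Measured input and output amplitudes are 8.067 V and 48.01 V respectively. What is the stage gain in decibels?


Voltage gain in dB:
G = 20 * log10(Vout / Vin)
  = 20 * log10(48.01 / 8.067)
  = 20 * log10(5.951407)
  = 20 * 0.77462
  = 15.49 dB

15.49 dB


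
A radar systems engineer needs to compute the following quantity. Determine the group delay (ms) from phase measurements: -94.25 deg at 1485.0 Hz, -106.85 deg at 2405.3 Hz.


Group delay from phase difference:
tau = -d(phi)/d(omega)
d(phi) = -12.6 deg = -0.219911 rad
d(omega) = 2*pi*(2405.3 - 1485.0) = 5782.4154 rad/s
tau = -(-0.219911) / 5782.4154
    = 0.038 ms

0.038 ms


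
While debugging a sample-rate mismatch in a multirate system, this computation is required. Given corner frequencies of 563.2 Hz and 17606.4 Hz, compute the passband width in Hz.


Bandwidth is the difference of -3dB frequencies:
BW = f_high - f_low
   = 17606.4 - 563.2
   = 17043.2 Hz

17043.2 Hz


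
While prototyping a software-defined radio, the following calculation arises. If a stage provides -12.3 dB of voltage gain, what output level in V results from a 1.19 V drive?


Output voltage from dB gain:
V_out = V_in * 10^(gain_dB / 20)
      = 1.19 * 10^(-12.3 / 20)
      = 1.19 * 0.242661
      = 0.2888 V

0.2888 V


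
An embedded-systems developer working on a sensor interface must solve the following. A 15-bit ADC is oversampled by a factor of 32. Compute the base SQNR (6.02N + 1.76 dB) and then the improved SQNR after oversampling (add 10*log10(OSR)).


Step 1 — baseline SQNR at Nyquist:
SQNR_base = 6.02*N + 1.76
          = 6.02*15 + 1.76
          = 92.06 dB

Step 2 — oversampling processing gain:
G = 10*log10(OSR) = 10*log10(32) = 15.05 dB

Step 3 — total:
SQNR_total = 92.06 + 15.05 = 107.11 dB

Base SQNR = 92.06 dB; oversampled SQNR = 107.11 dB


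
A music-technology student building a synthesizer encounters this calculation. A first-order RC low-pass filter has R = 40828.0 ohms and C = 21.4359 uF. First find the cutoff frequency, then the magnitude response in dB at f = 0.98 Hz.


Step 1 — cutoff frequency:
fc = 1 / (2*pi*R*C)
C = 21.4359 uF = 2.14359e-05 F
fc = 1 / (2*pi*40828.0*2.14359e-05)
   = 0.181853 Hz

Step 2 — magnitude at f = 0.98 Hz:
|H(f)| = 1 / sqrt(1 + (f/fc)^2)
f/fc = 0.98 / 0.181853 = 5.388968
|H| = 1 / sqrt(1 + 29.040976) = 0.1824496
|H|_dB = 20*log10(0.1824496) = -14.78 dB

fc = 0.181853 Hz; |H(0.98 Hz)| = -14.78 dB


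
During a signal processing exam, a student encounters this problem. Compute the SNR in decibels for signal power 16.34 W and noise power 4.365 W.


SNR in decibels:
SNR = 10 * log10(Ps / Pn)
    = 10 * log10(16.34 / 4.365)
    = 10 * log10(3.7434)
    = 10 * 0.5733
    = 5.73 dB

5.73 dB


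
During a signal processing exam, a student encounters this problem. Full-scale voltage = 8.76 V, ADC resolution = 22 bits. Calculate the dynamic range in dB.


Dynamic range from full-scale to LSB:
V_min = V_max / 2^bits = 8.76 / 2^22
DR = 20 * log10(V_max / V_min)
   = 20 * log10(2^22)
   = 20 * 22 * log10(2)
   = 132.45 dB

132.45 dB


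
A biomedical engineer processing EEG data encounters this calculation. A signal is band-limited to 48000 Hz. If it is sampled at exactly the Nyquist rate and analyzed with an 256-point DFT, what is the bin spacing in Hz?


Step 1 — Nyquist sampling rate:
fs = 2 * fmax = 2 * 48000 = 96000 Hz

Step 2 — DFT bin spacing:
df = fs / N = 96000 / 256 = 375.0 Hz

375.0 Hz


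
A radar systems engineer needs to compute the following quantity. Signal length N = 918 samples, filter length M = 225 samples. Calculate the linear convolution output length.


Linear convolution output length:
L = N + M - 1
  = 918 + 225 - 1
  = 1142 samples

1142


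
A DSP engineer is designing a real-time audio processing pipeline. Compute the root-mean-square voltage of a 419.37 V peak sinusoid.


RMS voltage for a sinusoidal waveform:
V_rms = V_peak / sqrt(2)
      = 419.37 / 1.414214
      = 296.539 V

296.539 V


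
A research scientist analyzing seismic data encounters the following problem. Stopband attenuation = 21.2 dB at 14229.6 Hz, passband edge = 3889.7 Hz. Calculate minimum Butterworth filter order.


Butterworth filter order formula:
n = log10(10^(A/10) - 1) / (2 * log10(f_stop/f_pass))
10^(21.2/10) - 1 = 130.8257
f_stop/f_pass = 14229.6 / 3889.7 = 3.6583
n = 1.8789 -> ceil = 2

2


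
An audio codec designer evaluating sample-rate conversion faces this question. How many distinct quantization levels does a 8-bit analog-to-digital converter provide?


Number of quantization levels = 2^N
= 2^8
= 256

256


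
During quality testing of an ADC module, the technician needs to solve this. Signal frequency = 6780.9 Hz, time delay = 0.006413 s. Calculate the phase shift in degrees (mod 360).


Phase shift from frequency and time delay:
phi = 360 * f * t_delay
    = 360 * 6780.9 * 0.006413
    = 15654.93 degrees
    mod 360 = 174.93 degrees

174.93 degrees


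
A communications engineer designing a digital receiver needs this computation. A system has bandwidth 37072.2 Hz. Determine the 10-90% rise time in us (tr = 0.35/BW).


Rise time from bandwidth relationship:
tr = 0.35 / BW
   = 0.35 / 37072.2
   = 9.44103668e-06 s
   = 9.441 us

9.441 us


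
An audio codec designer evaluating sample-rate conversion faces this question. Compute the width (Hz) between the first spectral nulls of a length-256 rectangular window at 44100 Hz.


Main lobe width for a rectangular window:
Width = 2 * fs / N
      = 2 * 44100 / 256
      = 88200 / 256
      = 344.531 Hz

344.531 Hz


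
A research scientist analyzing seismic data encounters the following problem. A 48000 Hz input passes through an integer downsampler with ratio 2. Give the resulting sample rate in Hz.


Decimation reduces the sample rate:
fs_out = fs_in / M
       = 48000 / 2
       = 24000.0 Hz

24000.0 Hz


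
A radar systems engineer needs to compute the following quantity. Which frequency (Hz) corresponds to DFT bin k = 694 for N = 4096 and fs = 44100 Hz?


Frequency of DFT bin k:
f_k = k * fs / N
    = 694 * 44100 / 4096
    = 30605400 / 4096
    = 7472.021 Hz

7472.021 Hz


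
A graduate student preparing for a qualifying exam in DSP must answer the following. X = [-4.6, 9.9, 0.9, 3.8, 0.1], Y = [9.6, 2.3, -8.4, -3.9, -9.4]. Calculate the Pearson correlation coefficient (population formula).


Pearson correlation coefficient (population):
r = cov(X,Y) / (std(X) * std(Y))
Mean X = 2.02, Mean Y = -1.96
Cov(X,Y) = -4.9828
Std(X) = 4.775521, Std(Y) = 7.104534
r = -0.1469

-0.1469


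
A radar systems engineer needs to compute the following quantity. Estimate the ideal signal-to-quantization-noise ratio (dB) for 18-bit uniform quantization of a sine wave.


Theoretical SNR for a full-scale sinusoid:
SNR = 6.02 * N + 1.76
    = 6.02 * 18 + 1.76
    = 108.36 + 1.76
    = 110.12 dB

110.12 dB


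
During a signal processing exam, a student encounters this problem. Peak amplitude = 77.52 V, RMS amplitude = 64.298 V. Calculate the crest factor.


Crest factor is the ratio of peak to RMS:
CF = V_peak / V_rms
   = 77.52 / 64.298
   = 1.2056

1.2056


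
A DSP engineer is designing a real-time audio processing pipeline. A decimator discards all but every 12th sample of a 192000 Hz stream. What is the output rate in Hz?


Decimation reduces the sample rate:
fs_out = fs_in / M
       = 192000 / 12
       = 16000.0 Hz

16000.0 Hz


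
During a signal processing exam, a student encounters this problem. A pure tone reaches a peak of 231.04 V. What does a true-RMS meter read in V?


RMS voltage for a sinusoidal waveform:
V_rms = V_peak / sqrt(2)
      = 231.04 / 1.414214
      = 163.37 V

163.37 V


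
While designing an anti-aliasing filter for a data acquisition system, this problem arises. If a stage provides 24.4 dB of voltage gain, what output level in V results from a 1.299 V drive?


Output voltage from dB gain:
V_out = V_in * 10^(gain_dB / 20)
      = 1.299 * 10^(24.4 / 20)
      = 1.299 * 16.595869
      = 21.558 V

21.558 V


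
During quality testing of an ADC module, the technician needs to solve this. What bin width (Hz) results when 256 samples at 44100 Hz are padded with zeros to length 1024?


Frequency resolution after zero-padding:
N_padded = 256 * 4 = 1024
df = fs / N_padded
   = 44100 / 1024
   = 43.0664 Hz

43.0664 Hz


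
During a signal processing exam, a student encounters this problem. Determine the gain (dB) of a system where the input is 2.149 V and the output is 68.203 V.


Voltage gain in dB:
G = 20 * log10(Vout / Vin)
  = 20 * log10(68.203 / 2.149)
  = 20 * log10(31.737087)
  = 20 * 1.501567
  = 30.03 dB

30.03 dB


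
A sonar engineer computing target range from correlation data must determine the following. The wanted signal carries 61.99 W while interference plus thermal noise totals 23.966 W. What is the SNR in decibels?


SNR in decibels:
SNR = 10 * log10(Ps / Pn)
    = 10 * log10(61.99 / 23.966)
    = 10 * log10(2.5866)
    = 10 * 0.4127
    = 4.13 dB

4.13 dB


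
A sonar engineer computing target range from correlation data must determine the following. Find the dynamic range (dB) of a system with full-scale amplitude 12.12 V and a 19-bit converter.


Dynamic range from full-scale to LSB:
V_min = V_max / 2^bits = 12.12 / 2^19
DR = 20 * log10(V_max / V_min)
   = 20 * log10(2^19)
   = 20 * 19 * log10(2)
   = 114.39 dB

114.39 dB


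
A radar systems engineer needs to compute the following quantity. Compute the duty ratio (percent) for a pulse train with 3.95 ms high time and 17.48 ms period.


Duty cycle as a percentage:
DC = (t_on / T) * 100
   = (3.95 / 17.48) * 100
   = 0.225973 * 100
   = 22.6 %

22.6 %


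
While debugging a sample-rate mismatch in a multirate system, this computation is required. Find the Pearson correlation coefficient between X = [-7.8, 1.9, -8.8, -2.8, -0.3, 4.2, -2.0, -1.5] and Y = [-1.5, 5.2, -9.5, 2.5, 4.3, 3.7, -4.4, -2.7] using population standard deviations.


Pearson correlation coefficient (population):
r = cov(X,Y) / (std(X) * std(Y))
Mean X = -2.1375, Mean Y = -0.3
Cov(X,Y) = 15.01875
Std(X) = 4.140633, Std(Y) = 4.794528
r = 0.7565

0.7565


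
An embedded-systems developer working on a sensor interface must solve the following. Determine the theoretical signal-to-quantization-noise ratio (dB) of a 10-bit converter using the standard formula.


Theoretical SNR for a full-scale sinusoid:
SNR = 6.02 * N + 1.76
    = 6.02 * 10 + 1.76
    = 60.2 + 1.76
    = 61.96 dB

61.96 dB


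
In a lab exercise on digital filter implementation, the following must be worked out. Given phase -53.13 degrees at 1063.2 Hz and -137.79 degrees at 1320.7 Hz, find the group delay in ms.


Group delay from phase difference:
tau = -d(phi)/d(omega)
d(phi) = -84.66 deg = -1.477596 rad
d(omega) = 2*pi*(1320.7 - 1063.2) = 1617.9202 rad/s
tau = -(-1.477596) / 1617.9202
    = 0.9133 ms

0.9133 ms


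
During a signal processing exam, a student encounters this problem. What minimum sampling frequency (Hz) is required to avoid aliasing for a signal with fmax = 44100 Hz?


The Nyquist rate is twice the maximum frequency component.
fs_min = 2 * fmax
      = 2 * 44100
      = 88200 Hz

88200


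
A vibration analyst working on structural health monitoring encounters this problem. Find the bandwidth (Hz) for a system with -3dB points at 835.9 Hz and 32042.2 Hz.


Bandwidth is the difference of -3dB frequencies:
BW = f_high - f_low
   = 32042.2 - 835.9
   = 31206.3 Hz

31206.3 Hz


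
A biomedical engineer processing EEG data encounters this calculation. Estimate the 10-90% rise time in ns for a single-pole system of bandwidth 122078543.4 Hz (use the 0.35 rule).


Rise time from bandwidth relationship:
tr = 0.35 / BW
   = 0.35 / 122078543.4
   = 2.867006685e-09 s
   = 2.867 ns

2.867 ns


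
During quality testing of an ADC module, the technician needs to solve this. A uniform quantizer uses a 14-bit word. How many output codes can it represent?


Number of quantization levels = 2^N
= 2^14
= 16384

16384


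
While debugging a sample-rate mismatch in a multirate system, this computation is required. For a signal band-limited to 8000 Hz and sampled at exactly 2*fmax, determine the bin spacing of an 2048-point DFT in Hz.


Step 1 — Nyquist sampling rate:
fs = 2 * fmax = 2 * 8000 = 16000 Hz

Step 2 — DFT bin spacing:
df = fs / N = 16000 / 2048 = 7.8125 Hz

7.8125 Hz


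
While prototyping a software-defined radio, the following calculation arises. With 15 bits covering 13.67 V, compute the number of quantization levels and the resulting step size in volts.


Step 1 — number of quantization levels:
L = 2^N = 2^15 = 32768

Step 2 — LSB step size:
delta = Vfs / L
      = 13.67 / 32768
      = 0.00041718 V

Levels = 32768; step size = 0.00041718 V


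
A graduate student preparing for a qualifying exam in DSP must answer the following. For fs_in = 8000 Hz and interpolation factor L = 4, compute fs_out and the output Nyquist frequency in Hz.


Step 1 — output sample rate after interpolation by L:
fs_out = L * fs_in = 4 * 8000 = 32000 Hz

Step 2 — Nyquist frequency of the output stream:
f_Nyq = fs_out / 2 = 32000 / 2 = 16000.0 Hz

fs_out = 32000 Hz; f_Nyquist = 16000.0 Hz


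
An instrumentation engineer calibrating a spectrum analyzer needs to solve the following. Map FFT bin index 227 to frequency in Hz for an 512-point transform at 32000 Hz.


Frequency of DFT bin k:
f_k = k * fs / N
    = 227 * 32000 / 512
    = 7264000 / 512
    = 14187.5 Hz

14187.5 Hz


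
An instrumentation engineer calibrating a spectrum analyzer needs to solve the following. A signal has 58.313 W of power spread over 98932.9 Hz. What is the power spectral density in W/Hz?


Power spectral density:
PSD = P / BW
    = 58.313 / 98932.9
    = 0.00058942 W/Hz

0.00058942 W/Hz
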